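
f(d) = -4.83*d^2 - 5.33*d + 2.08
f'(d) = -9.66*d - 5.33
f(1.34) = -13.73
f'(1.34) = -18.27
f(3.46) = -74.18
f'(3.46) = -38.75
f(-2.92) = -23.54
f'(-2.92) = 22.88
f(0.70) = -4.02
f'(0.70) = -12.09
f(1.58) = -18.40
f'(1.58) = -20.59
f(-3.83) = -48.36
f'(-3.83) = 31.67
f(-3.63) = -42.22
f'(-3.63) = 29.74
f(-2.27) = -10.71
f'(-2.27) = 16.60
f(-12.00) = -629.48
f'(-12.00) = 110.59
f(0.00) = 2.08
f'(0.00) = -5.33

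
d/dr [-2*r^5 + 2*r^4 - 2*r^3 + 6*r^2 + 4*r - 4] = -10*r^4 + 8*r^3 - 6*r^2 + 12*r + 4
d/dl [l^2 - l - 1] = 2*l - 1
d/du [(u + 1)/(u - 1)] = -2/(u - 1)^2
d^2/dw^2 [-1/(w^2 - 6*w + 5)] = 2*(w^2 - 6*w - 4*(w - 3)^2 + 5)/(w^2 - 6*w + 5)^3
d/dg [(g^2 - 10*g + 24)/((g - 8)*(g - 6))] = -4/(g^2 - 16*g + 64)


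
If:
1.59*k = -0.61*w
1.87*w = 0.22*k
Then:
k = 0.00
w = 0.00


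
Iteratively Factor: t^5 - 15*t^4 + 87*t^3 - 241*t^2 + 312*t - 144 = (t - 4)*(t^4 - 11*t^3 + 43*t^2 - 69*t + 36) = (t - 4)*(t - 3)*(t^3 - 8*t^2 + 19*t - 12) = (t - 4)^2*(t - 3)*(t^2 - 4*t + 3) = (t - 4)^2*(t - 3)*(t - 1)*(t - 3)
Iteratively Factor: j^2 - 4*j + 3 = (j - 1)*(j - 3)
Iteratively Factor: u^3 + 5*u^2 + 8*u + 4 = (u + 2)*(u^2 + 3*u + 2) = (u + 2)^2*(u + 1)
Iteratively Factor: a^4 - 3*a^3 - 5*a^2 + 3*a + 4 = (a - 4)*(a^3 + a^2 - a - 1) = (a - 4)*(a + 1)*(a^2 - 1) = (a - 4)*(a - 1)*(a + 1)*(a + 1)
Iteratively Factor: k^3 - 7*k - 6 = (k - 3)*(k^2 + 3*k + 2) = (k - 3)*(k + 1)*(k + 2)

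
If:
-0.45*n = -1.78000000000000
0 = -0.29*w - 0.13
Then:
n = 3.96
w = -0.45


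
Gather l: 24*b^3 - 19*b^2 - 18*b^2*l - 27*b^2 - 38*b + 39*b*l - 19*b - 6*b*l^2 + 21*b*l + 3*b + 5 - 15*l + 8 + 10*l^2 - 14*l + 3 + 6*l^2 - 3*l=24*b^3 - 46*b^2 - 54*b + l^2*(16 - 6*b) + l*(-18*b^2 + 60*b - 32) + 16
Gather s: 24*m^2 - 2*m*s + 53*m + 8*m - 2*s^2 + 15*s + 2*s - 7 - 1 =24*m^2 + 61*m - 2*s^2 + s*(17 - 2*m) - 8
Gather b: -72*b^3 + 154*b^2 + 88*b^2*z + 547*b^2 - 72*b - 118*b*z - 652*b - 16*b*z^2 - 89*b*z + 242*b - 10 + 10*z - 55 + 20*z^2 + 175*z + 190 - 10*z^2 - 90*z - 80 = -72*b^3 + b^2*(88*z + 701) + b*(-16*z^2 - 207*z - 482) + 10*z^2 + 95*z + 45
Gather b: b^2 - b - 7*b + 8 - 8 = b^2 - 8*b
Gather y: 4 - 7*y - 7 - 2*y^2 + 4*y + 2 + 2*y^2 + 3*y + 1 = 0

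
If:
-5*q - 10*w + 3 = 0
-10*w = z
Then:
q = z/5 + 3/5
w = -z/10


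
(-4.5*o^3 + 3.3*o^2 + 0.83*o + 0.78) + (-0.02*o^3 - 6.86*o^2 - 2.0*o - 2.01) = -4.52*o^3 - 3.56*o^2 - 1.17*o - 1.23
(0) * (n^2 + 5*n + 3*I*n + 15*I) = 0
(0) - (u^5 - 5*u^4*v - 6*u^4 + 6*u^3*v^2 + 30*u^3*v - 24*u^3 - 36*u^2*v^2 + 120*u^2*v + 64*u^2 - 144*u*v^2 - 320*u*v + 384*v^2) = -u^5 + 5*u^4*v + 6*u^4 - 6*u^3*v^2 - 30*u^3*v + 24*u^3 + 36*u^2*v^2 - 120*u^2*v - 64*u^2 + 144*u*v^2 + 320*u*v - 384*v^2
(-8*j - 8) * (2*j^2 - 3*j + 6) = -16*j^3 + 8*j^2 - 24*j - 48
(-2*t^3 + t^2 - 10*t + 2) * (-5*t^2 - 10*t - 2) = 10*t^5 + 15*t^4 + 44*t^3 + 88*t^2 - 4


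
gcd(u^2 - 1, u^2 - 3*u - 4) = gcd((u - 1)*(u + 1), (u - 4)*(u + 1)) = u + 1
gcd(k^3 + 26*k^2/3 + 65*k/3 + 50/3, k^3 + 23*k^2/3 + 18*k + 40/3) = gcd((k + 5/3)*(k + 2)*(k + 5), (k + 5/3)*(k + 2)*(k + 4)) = k^2 + 11*k/3 + 10/3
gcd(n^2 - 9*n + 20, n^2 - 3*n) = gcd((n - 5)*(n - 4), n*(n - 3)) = 1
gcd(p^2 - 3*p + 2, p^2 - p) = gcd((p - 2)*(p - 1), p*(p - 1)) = p - 1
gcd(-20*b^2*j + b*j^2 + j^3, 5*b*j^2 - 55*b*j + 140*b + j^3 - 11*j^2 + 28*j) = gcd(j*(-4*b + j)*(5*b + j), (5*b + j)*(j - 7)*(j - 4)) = 5*b + j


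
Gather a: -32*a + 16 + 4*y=-32*a + 4*y + 16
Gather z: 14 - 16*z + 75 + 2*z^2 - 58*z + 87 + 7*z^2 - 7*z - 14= 9*z^2 - 81*z + 162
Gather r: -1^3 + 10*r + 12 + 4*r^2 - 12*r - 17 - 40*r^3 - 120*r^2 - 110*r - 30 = -40*r^3 - 116*r^2 - 112*r - 36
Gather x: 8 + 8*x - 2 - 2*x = 6*x + 6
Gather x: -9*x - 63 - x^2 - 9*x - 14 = -x^2 - 18*x - 77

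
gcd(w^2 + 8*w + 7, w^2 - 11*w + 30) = 1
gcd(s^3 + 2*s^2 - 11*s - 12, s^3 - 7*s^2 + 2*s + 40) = 1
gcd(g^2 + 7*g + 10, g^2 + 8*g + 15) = g + 5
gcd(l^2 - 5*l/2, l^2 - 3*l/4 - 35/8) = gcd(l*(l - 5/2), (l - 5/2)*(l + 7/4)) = l - 5/2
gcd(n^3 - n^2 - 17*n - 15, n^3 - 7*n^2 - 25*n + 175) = n - 5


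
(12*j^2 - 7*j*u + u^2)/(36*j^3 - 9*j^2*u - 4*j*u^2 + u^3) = 1/(3*j + u)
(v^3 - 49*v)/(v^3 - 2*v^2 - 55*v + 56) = v*(v - 7)/(v^2 - 9*v + 8)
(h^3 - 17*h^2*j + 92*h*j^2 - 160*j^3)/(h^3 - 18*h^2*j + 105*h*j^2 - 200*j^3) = (h - 4*j)/(h - 5*j)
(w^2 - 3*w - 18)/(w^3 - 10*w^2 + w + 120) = (w - 6)/(w^2 - 13*w + 40)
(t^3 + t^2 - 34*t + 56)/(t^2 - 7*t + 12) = (t^2 + 5*t - 14)/(t - 3)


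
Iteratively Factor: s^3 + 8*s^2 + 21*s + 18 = (s + 3)*(s^2 + 5*s + 6) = (s + 3)^2*(s + 2)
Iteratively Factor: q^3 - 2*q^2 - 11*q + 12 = (q - 4)*(q^2 + 2*q - 3) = (q - 4)*(q + 3)*(q - 1)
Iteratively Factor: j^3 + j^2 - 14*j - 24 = (j + 2)*(j^2 - j - 12) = (j + 2)*(j + 3)*(j - 4)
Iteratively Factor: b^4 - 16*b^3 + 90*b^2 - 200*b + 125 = (b - 5)*(b^3 - 11*b^2 + 35*b - 25) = (b - 5)^2*(b^2 - 6*b + 5) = (b - 5)^2*(b - 1)*(b - 5)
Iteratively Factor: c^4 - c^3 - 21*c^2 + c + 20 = (c - 1)*(c^3 - 21*c - 20) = (c - 5)*(c - 1)*(c^2 + 5*c + 4) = (c - 5)*(c - 1)*(c + 1)*(c + 4)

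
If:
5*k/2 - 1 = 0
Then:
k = 2/5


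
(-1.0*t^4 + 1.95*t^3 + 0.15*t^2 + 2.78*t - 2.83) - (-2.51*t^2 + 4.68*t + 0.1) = -1.0*t^4 + 1.95*t^3 + 2.66*t^2 - 1.9*t - 2.93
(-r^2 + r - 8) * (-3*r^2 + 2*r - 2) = 3*r^4 - 5*r^3 + 28*r^2 - 18*r + 16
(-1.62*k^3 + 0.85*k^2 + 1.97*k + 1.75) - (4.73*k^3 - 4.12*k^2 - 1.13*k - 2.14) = -6.35*k^3 + 4.97*k^2 + 3.1*k + 3.89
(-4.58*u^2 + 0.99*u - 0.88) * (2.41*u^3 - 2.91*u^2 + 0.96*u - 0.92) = -11.0378*u^5 + 15.7137*u^4 - 9.3985*u^3 + 7.7248*u^2 - 1.7556*u + 0.8096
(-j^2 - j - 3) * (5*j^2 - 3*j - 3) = -5*j^4 - 2*j^3 - 9*j^2 + 12*j + 9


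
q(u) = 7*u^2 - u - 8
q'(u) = 14*u - 1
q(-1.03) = 0.46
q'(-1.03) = -15.42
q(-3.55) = 83.77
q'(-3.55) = -50.70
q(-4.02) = 109.14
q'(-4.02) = -57.28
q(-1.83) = 17.27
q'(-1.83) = -26.62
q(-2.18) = 27.45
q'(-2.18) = -31.52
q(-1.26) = 4.37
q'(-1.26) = -18.64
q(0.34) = -7.53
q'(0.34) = 3.76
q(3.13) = 57.45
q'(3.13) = 42.82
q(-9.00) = 568.00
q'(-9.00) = -127.00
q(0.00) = -8.00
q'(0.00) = -1.00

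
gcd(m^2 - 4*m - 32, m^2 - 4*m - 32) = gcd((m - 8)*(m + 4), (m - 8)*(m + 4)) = m^2 - 4*m - 32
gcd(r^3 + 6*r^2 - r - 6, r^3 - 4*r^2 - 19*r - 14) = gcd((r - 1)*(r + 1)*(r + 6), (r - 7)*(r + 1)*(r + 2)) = r + 1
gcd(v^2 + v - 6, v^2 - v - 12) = v + 3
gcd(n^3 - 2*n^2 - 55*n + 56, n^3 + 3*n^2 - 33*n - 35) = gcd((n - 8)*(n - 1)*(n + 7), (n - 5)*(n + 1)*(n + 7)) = n + 7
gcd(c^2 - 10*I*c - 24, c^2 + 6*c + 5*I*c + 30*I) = 1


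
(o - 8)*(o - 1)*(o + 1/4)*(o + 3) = o^4 - 23*o^3/4 - 41*o^2/2 + 77*o/4 + 6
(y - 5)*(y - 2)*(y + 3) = y^3 - 4*y^2 - 11*y + 30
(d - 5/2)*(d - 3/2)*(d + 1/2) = d^3 - 7*d^2/2 + 7*d/4 + 15/8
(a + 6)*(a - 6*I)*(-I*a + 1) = -I*a^3 - 5*a^2 - 6*I*a^2 - 30*a - 6*I*a - 36*I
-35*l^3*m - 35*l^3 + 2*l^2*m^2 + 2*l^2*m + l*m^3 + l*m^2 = (-5*l + m)*(7*l + m)*(l*m + l)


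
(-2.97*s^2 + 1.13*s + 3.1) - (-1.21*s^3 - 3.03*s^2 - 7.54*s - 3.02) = 1.21*s^3 + 0.0599999999999996*s^2 + 8.67*s + 6.12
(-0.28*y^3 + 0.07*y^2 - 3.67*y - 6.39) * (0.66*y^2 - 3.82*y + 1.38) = -0.1848*y^5 + 1.1158*y^4 - 3.076*y^3 + 9.8986*y^2 + 19.3452*y - 8.8182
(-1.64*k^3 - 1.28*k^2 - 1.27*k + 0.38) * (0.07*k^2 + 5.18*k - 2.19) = -0.1148*k^5 - 8.5848*k^4 - 3.1277*k^3 - 3.7488*k^2 + 4.7497*k - 0.8322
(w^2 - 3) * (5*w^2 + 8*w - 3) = 5*w^4 + 8*w^3 - 18*w^2 - 24*w + 9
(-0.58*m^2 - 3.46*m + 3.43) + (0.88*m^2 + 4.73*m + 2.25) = 0.3*m^2 + 1.27*m + 5.68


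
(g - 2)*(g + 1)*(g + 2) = g^3 + g^2 - 4*g - 4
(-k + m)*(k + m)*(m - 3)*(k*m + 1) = -k^3*m^2 + 3*k^3*m - k^2*m + 3*k^2 + k*m^4 - 3*k*m^3 + m^3 - 3*m^2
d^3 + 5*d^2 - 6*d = d*(d - 1)*(d + 6)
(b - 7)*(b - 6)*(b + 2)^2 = b^4 - 9*b^3 - 6*b^2 + 116*b + 168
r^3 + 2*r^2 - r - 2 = (r - 1)*(r + 1)*(r + 2)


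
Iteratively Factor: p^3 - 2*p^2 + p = (p - 1)*(p^2 - p) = (p - 1)^2*(p)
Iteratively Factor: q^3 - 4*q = (q - 2)*(q^2 + 2*q) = (q - 2)*(q + 2)*(q)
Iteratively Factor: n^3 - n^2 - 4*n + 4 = (n + 2)*(n^2 - 3*n + 2) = (n - 2)*(n + 2)*(n - 1)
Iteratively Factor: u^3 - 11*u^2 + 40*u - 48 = (u - 3)*(u^2 - 8*u + 16) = (u - 4)*(u - 3)*(u - 4)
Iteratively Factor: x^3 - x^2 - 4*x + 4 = (x - 1)*(x^2 - 4) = (x - 2)*(x - 1)*(x + 2)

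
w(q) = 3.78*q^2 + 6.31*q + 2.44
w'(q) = 7.56*q + 6.31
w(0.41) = 5.66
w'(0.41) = 9.41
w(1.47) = 19.88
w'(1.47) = 17.42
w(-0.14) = 1.63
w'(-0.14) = 5.25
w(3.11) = 58.62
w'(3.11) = 29.82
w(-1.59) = 1.96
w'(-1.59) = -5.71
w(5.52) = 152.45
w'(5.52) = 48.04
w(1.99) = 29.97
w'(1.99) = 21.35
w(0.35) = 5.11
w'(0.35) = 8.96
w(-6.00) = 100.66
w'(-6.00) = -39.05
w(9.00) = 365.41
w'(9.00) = 74.35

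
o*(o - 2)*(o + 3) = o^3 + o^2 - 6*o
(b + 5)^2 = b^2 + 10*b + 25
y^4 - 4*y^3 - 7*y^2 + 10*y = y*(y - 5)*(y - 1)*(y + 2)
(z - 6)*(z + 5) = z^2 - z - 30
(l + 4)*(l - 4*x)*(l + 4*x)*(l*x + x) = l^4*x + 5*l^3*x - 16*l^2*x^3 + 4*l^2*x - 80*l*x^3 - 64*x^3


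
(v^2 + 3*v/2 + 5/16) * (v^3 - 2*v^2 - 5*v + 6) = v^5 - v^4/2 - 123*v^3/16 - 17*v^2/8 + 119*v/16 + 15/8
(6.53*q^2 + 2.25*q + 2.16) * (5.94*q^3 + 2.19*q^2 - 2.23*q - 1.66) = 38.7882*q^5 + 27.6657*q^4 + 3.196*q^3 - 11.1269*q^2 - 8.5518*q - 3.5856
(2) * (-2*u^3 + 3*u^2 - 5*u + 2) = -4*u^3 + 6*u^2 - 10*u + 4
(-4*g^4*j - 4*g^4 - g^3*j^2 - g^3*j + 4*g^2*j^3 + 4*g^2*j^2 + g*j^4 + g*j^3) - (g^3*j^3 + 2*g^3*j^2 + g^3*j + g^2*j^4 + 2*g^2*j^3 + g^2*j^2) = -4*g^4*j - 4*g^4 - g^3*j^3 - 3*g^3*j^2 - 2*g^3*j - g^2*j^4 + 2*g^2*j^3 + 3*g^2*j^2 + g*j^4 + g*j^3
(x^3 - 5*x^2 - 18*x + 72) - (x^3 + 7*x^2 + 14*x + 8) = -12*x^2 - 32*x + 64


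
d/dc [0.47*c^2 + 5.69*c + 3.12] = 0.94*c + 5.69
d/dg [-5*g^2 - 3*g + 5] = -10*g - 3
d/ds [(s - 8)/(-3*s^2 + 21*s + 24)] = 1/(3*(s^2 + 2*s + 1))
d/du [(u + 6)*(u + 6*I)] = 2*u + 6 + 6*I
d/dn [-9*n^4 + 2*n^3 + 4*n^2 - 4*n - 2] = -36*n^3 + 6*n^2 + 8*n - 4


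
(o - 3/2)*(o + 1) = o^2 - o/2 - 3/2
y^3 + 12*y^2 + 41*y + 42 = (y + 2)*(y + 3)*(y + 7)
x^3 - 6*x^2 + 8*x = x*(x - 4)*(x - 2)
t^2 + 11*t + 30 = (t + 5)*(t + 6)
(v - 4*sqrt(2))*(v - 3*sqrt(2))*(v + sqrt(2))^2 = v^4 - 5*sqrt(2)*v^3 - 2*v^2 + 34*sqrt(2)*v + 48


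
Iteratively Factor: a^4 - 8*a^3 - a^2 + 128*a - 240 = (a + 4)*(a^3 - 12*a^2 + 47*a - 60) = (a - 4)*(a + 4)*(a^2 - 8*a + 15) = (a - 4)*(a - 3)*(a + 4)*(a - 5)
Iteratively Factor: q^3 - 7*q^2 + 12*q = (q)*(q^2 - 7*q + 12) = q*(q - 3)*(q - 4)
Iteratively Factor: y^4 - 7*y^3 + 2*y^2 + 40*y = (y - 4)*(y^3 - 3*y^2 - 10*y) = y*(y - 4)*(y^2 - 3*y - 10) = y*(y - 4)*(y + 2)*(y - 5)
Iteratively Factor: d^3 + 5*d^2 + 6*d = (d)*(d^2 + 5*d + 6) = d*(d + 2)*(d + 3)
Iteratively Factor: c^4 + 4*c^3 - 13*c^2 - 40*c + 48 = (c - 3)*(c^3 + 7*c^2 + 8*c - 16) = (c - 3)*(c + 4)*(c^2 + 3*c - 4) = (c - 3)*(c + 4)^2*(c - 1)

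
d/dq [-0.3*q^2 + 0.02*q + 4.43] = 0.02 - 0.6*q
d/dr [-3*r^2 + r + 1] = 1 - 6*r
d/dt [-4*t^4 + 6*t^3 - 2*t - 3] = -16*t^3 + 18*t^2 - 2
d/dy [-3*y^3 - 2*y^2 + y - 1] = -9*y^2 - 4*y + 1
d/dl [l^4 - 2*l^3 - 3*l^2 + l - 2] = 4*l^3 - 6*l^2 - 6*l + 1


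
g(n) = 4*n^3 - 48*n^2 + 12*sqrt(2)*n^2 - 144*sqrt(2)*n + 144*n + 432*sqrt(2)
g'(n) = 12*n^2 - 96*n + 24*sqrt(2)*n - 144*sqrt(2) + 144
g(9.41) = 635.02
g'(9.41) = 418.96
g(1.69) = 440.82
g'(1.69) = -130.25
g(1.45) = 471.41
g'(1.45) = -124.40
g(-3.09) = 380.96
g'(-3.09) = 246.69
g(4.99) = 37.67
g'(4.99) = -70.52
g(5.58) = 6.93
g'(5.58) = -32.30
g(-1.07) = 634.34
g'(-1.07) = 20.50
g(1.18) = 503.92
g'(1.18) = -116.17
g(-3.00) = 402.62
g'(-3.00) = 234.53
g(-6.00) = -1012.24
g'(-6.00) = 744.71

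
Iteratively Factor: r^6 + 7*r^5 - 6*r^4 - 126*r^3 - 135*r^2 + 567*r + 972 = (r - 3)*(r^5 + 10*r^4 + 24*r^3 - 54*r^2 - 297*r - 324) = (r - 3)*(r + 3)*(r^4 + 7*r^3 + 3*r^2 - 63*r - 108) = (r - 3)*(r + 3)^2*(r^3 + 4*r^2 - 9*r - 36) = (r - 3)^2*(r + 3)^2*(r^2 + 7*r + 12) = (r - 3)^2*(r + 3)^3*(r + 4)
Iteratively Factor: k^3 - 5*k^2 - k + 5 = (k + 1)*(k^2 - 6*k + 5) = (k - 5)*(k + 1)*(k - 1)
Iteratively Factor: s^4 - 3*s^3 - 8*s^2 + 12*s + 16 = (s + 1)*(s^3 - 4*s^2 - 4*s + 16) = (s - 4)*(s + 1)*(s^2 - 4) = (s - 4)*(s - 2)*(s + 1)*(s + 2)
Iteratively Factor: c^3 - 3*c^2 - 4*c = (c + 1)*(c^2 - 4*c) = c*(c + 1)*(c - 4)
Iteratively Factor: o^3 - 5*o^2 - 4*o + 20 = (o - 5)*(o^2 - 4) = (o - 5)*(o + 2)*(o - 2)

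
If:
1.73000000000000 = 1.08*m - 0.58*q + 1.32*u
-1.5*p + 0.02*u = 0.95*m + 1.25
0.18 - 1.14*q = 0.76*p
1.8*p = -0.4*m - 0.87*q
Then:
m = -2.23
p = 0.62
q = -0.25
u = 3.02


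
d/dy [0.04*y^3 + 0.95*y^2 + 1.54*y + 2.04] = 0.12*y^2 + 1.9*y + 1.54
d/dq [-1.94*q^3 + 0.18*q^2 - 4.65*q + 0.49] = -5.82*q^2 + 0.36*q - 4.65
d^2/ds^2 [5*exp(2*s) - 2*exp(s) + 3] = (20*exp(s) - 2)*exp(s)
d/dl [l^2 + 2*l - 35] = 2*l + 2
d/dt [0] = 0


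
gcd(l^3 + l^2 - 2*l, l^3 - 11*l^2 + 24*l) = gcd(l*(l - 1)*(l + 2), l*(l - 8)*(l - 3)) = l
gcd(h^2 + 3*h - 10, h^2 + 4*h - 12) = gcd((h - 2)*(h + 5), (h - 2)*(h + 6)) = h - 2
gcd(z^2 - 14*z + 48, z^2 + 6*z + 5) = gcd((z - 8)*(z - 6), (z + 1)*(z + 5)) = 1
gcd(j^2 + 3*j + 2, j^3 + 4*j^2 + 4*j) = j + 2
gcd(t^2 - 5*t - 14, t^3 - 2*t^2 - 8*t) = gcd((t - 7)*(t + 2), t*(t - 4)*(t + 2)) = t + 2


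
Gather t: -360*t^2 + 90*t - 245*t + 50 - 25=-360*t^2 - 155*t + 25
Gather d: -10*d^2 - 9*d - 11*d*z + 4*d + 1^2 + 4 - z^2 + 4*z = -10*d^2 + d*(-11*z - 5) - z^2 + 4*z + 5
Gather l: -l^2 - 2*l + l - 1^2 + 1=-l^2 - l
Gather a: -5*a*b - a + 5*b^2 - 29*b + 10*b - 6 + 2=a*(-5*b - 1) + 5*b^2 - 19*b - 4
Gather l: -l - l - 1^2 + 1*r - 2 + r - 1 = -2*l + 2*r - 4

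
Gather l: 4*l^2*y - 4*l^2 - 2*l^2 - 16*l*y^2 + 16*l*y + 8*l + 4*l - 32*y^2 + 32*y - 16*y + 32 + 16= l^2*(4*y - 6) + l*(-16*y^2 + 16*y + 12) - 32*y^2 + 16*y + 48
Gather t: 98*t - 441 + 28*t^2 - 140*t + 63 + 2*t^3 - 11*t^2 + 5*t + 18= 2*t^3 + 17*t^2 - 37*t - 360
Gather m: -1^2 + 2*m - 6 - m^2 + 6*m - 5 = -m^2 + 8*m - 12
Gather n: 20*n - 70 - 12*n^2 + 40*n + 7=-12*n^2 + 60*n - 63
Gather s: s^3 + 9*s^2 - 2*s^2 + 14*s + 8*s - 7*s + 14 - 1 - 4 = s^3 + 7*s^2 + 15*s + 9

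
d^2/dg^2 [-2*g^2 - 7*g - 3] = -4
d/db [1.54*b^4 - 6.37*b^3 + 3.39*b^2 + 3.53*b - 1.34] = 6.16*b^3 - 19.11*b^2 + 6.78*b + 3.53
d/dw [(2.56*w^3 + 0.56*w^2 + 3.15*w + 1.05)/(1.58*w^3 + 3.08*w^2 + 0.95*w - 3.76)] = (-1.77635683940025e-15*w^5 + 7.0*w^4 - 5.09*w^3 - 43.0238*w^2 - 10.6792*w - 12.8415)/(2.4964*w^6 + 9.7328*w^5 + 12.4884*w^4 - 6.0296*w^3 - 22.2591*w^2 - 7.144*w + 14.1376)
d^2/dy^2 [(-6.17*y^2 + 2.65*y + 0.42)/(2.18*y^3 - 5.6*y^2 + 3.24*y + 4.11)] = (-58.644616*y^6 + 75.5631599999999*y^5 + 91.3245599999996*y^4 + 596.785844*y^3 - 1040.147496*y^2 + 297.652824*y - 250.87401)/(10.360232*y^9 - 79.84032*y^8 + 251.287728*y^7 - 354.342428*y^6 + 72.4242239999999*y^5 + 384.487632*y^4 - 302.944482*y^3 - 154.351872*y^2 + 164.191212*y + 69.426531)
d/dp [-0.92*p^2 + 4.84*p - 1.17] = 4.84 - 1.84*p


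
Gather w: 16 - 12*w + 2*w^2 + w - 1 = 2*w^2 - 11*w + 15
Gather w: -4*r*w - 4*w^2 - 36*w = -4*w^2 + w*(-4*r - 36)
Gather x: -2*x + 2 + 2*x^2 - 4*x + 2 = 2*x^2 - 6*x + 4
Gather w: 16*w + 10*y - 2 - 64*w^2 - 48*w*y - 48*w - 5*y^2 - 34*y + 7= -64*w^2 + w*(-48*y - 32) - 5*y^2 - 24*y + 5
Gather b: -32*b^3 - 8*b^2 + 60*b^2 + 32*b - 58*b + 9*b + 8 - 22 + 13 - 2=-32*b^3 + 52*b^2 - 17*b - 3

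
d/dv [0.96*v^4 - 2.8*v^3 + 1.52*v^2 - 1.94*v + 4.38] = 3.84*v^3 - 8.4*v^2 + 3.04*v - 1.94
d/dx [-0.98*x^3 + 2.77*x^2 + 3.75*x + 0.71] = -2.94*x^2 + 5.54*x + 3.75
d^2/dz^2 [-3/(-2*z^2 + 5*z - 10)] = 6*(-4*z^2 + 10*z + (4*z - 5)^2 - 20)/(2*z^2 - 5*z + 10)^3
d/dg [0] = 0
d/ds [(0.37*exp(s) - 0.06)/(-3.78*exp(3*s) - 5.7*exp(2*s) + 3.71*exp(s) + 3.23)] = (2.7972*exp(3*s) + 1.4286*exp(2*s) - 0.684*exp(s) + 1.4177)*exp(s)/(14.2884*exp(6*s) + 43.092*exp(5*s) + 4.4424*exp(4*s) - 66.7128*exp(3*s) - 23.0579*exp(2*s) + 23.9666*exp(s) + 10.4329)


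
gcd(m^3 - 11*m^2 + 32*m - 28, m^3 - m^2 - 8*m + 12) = m^2 - 4*m + 4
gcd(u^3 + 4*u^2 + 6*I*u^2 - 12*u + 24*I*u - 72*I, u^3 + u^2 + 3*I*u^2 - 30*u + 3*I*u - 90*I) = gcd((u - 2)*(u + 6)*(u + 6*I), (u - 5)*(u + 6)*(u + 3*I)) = u + 6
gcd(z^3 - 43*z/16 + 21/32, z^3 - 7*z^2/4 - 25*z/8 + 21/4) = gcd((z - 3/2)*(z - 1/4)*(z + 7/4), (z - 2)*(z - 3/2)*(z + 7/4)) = z^2 + z/4 - 21/8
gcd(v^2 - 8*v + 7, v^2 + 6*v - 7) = v - 1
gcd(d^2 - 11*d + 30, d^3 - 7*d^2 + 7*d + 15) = d - 5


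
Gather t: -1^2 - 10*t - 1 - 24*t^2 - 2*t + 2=-24*t^2 - 12*t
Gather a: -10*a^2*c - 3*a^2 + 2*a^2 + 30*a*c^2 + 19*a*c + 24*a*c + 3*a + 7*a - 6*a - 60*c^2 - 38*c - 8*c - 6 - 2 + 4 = a^2*(-10*c - 1) + a*(30*c^2 + 43*c + 4) - 60*c^2 - 46*c - 4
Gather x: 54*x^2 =54*x^2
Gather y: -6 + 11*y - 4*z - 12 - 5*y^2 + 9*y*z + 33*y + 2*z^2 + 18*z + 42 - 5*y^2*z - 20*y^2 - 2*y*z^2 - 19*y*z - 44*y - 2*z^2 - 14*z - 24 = y^2*(-5*z - 25) + y*(-2*z^2 - 10*z)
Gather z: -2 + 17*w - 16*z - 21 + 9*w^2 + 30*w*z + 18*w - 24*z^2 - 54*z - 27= 9*w^2 + 35*w - 24*z^2 + z*(30*w - 70) - 50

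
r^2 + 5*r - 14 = (r - 2)*(r + 7)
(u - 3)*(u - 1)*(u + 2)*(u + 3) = u^4 + u^3 - 11*u^2 - 9*u + 18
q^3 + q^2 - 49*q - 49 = (q - 7)*(q + 1)*(q + 7)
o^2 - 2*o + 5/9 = (o - 5/3)*(o - 1/3)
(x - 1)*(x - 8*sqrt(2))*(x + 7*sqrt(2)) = x^3 - sqrt(2)*x^2 - x^2 - 112*x + sqrt(2)*x + 112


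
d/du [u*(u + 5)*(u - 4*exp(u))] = -4*u^2*exp(u) + 3*u^2 - 28*u*exp(u) + 10*u - 20*exp(u)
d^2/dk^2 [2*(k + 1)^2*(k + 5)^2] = 24*k^2 + 144*k + 184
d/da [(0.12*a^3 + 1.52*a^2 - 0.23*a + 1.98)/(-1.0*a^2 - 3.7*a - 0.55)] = (-0.12*a^4 - 0.888*a^3 - 6.052*a^2 + 2.288*a + 7.4525)/(1.0*a^4 + 7.4*a^3 + 14.79*a^2 + 4.07*a + 0.3025)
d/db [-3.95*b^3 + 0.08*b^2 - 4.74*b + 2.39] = -11.85*b^2 + 0.16*b - 4.74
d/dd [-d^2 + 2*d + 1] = 2 - 2*d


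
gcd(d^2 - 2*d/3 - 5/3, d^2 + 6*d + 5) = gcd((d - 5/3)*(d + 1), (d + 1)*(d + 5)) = d + 1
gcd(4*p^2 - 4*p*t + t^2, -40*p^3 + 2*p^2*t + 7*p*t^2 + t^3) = 2*p - t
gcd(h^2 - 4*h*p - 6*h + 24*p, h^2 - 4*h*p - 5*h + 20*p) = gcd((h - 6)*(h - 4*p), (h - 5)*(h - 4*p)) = -h + 4*p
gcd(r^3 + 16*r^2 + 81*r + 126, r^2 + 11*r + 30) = r + 6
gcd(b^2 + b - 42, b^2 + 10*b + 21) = b + 7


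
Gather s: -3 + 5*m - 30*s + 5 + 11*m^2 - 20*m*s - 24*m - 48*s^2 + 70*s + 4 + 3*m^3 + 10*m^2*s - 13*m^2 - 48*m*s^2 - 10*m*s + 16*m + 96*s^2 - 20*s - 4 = 3*m^3 - 2*m^2 - 3*m + s^2*(48 - 48*m) + s*(10*m^2 - 30*m + 20) + 2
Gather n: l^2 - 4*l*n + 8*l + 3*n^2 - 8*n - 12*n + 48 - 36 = l^2 + 8*l + 3*n^2 + n*(-4*l - 20) + 12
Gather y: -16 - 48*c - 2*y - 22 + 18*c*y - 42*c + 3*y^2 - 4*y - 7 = -90*c + 3*y^2 + y*(18*c - 6) - 45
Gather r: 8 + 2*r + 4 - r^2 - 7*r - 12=-r^2 - 5*r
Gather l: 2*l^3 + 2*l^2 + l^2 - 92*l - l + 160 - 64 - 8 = 2*l^3 + 3*l^2 - 93*l + 88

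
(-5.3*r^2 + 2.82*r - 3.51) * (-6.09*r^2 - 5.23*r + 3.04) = 32.277*r^4 + 10.5452*r^3 - 9.4847*r^2 + 26.9301*r - 10.6704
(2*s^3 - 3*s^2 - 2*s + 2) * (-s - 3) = -2*s^4 - 3*s^3 + 11*s^2 + 4*s - 6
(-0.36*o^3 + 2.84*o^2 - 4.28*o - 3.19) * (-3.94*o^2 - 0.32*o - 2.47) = 1.4184*o^5 - 11.0744*o^4 + 16.8436*o^3 + 6.9234*o^2 + 11.5924*o + 7.8793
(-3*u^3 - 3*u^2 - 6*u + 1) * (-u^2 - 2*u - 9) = 3*u^5 + 9*u^4 + 39*u^3 + 38*u^2 + 52*u - 9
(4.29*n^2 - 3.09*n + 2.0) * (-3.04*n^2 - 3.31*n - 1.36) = -13.0416*n^4 - 4.8063*n^3 - 1.6865*n^2 - 2.4176*n - 2.72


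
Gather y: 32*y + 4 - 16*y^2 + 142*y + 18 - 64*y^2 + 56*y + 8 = -80*y^2 + 230*y + 30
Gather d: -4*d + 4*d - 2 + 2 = 0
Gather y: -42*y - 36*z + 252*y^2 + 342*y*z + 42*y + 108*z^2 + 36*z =252*y^2 + 342*y*z + 108*z^2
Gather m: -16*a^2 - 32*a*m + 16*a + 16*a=-16*a^2 - 32*a*m + 32*a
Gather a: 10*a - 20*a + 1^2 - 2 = -10*a - 1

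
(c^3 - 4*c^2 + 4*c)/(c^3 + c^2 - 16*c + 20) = c/(c + 5)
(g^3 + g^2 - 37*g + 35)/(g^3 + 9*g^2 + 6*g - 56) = (g^2 - 6*g + 5)/(g^2 + 2*g - 8)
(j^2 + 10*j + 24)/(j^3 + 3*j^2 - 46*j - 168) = 1/(j - 7)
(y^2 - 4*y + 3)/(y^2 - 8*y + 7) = (y - 3)/(y - 7)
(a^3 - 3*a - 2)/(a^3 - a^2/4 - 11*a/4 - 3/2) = 4*(a + 1)/(4*a + 3)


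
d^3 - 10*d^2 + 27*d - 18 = (d - 6)*(d - 3)*(d - 1)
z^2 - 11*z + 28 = (z - 7)*(z - 4)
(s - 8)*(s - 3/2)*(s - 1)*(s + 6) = s^4 - 9*s^3/2 - 83*s^2/2 + 117*s - 72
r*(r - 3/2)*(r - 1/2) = r^3 - 2*r^2 + 3*r/4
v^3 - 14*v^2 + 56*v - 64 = (v - 8)*(v - 4)*(v - 2)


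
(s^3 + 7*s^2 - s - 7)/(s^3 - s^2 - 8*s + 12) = (s^3 + 7*s^2 - s - 7)/(s^3 - s^2 - 8*s + 12)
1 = 1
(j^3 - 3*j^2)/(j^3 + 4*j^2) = (j - 3)/(j + 4)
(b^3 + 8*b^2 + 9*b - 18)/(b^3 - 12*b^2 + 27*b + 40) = (b^3 + 8*b^2 + 9*b - 18)/(b^3 - 12*b^2 + 27*b + 40)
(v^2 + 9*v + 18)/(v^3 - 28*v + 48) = (v + 3)/(v^2 - 6*v + 8)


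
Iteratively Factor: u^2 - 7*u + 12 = (u - 3)*(u - 4)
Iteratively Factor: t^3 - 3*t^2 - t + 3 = (t + 1)*(t^2 - 4*t + 3) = (t - 3)*(t + 1)*(t - 1)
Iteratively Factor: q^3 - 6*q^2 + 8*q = (q - 2)*(q^2 - 4*q) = (q - 4)*(q - 2)*(q)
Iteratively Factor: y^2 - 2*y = (y - 2)*(y)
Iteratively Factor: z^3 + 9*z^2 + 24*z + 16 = (z + 4)*(z^2 + 5*z + 4) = (z + 4)^2*(z + 1)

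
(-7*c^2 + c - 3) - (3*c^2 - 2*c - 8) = -10*c^2 + 3*c + 5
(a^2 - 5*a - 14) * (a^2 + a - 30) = a^4 - 4*a^3 - 49*a^2 + 136*a + 420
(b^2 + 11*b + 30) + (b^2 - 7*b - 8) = 2*b^2 + 4*b + 22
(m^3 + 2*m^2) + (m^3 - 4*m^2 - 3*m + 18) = 2*m^3 - 2*m^2 - 3*m + 18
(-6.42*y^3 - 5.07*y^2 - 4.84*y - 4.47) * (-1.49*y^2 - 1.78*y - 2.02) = 9.5658*y^5 + 18.9819*y^4 + 29.2046*y^3 + 25.5169*y^2 + 17.7334*y + 9.0294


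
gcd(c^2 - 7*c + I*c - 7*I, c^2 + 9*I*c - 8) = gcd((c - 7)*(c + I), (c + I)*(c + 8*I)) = c + I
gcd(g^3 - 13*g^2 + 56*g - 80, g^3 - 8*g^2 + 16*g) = g^2 - 8*g + 16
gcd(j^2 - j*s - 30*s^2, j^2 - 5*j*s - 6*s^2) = -j + 6*s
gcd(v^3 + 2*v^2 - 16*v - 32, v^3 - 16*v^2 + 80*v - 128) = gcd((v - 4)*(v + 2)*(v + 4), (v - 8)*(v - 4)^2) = v - 4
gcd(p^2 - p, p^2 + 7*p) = p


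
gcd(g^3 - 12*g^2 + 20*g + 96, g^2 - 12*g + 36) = g - 6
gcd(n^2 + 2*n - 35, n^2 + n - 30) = n - 5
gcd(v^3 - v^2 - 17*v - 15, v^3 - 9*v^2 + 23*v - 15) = v - 5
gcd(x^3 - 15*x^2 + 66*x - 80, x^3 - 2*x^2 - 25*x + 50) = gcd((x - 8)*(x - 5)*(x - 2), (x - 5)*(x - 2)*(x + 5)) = x^2 - 7*x + 10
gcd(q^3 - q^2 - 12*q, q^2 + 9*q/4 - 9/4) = q + 3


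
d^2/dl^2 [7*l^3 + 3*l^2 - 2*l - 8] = 42*l + 6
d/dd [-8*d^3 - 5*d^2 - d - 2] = -24*d^2 - 10*d - 1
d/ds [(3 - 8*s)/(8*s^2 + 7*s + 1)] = (64*s^2 - 48*s - 29)/(64*s^4 + 112*s^3 + 65*s^2 + 14*s + 1)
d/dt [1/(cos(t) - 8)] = sin(t)/(cos(t) - 8)^2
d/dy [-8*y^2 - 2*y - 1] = -16*y - 2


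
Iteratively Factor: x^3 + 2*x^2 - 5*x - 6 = (x - 2)*(x^2 + 4*x + 3) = (x - 2)*(x + 3)*(x + 1)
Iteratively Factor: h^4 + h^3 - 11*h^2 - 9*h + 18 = (h - 1)*(h^3 + 2*h^2 - 9*h - 18) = (h - 1)*(h + 3)*(h^2 - h - 6) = (h - 3)*(h - 1)*(h + 3)*(h + 2)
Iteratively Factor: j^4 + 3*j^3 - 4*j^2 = (j + 4)*(j^3 - j^2) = j*(j + 4)*(j^2 - j) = j*(j - 1)*(j + 4)*(j)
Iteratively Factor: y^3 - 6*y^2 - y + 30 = (y - 3)*(y^2 - 3*y - 10) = (y - 5)*(y - 3)*(y + 2)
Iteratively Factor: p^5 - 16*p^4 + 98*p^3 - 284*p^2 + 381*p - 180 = (p - 3)*(p^4 - 13*p^3 + 59*p^2 - 107*p + 60) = (p - 3)*(p - 1)*(p^3 - 12*p^2 + 47*p - 60) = (p - 3)^2*(p - 1)*(p^2 - 9*p + 20) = (p - 4)*(p - 3)^2*(p - 1)*(p - 5)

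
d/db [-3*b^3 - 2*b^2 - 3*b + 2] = -9*b^2 - 4*b - 3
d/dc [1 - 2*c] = -2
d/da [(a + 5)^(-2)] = -2/(a + 5)^3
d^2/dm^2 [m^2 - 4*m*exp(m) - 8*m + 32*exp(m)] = -4*m*exp(m) + 24*exp(m) + 2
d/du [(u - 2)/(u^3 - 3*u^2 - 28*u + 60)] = (1 - 2*u)/(u^4 - 2*u^3 - 59*u^2 + 60*u + 900)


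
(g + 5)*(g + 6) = g^2 + 11*g + 30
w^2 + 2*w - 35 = (w - 5)*(w + 7)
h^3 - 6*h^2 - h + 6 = (h - 6)*(h - 1)*(h + 1)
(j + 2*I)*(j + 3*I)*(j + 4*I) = j^3 + 9*I*j^2 - 26*j - 24*I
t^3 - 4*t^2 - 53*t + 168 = (t - 8)*(t - 3)*(t + 7)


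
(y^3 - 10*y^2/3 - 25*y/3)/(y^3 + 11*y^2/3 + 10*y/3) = (y - 5)/(y + 2)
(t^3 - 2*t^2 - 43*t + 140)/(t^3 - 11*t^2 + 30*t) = (t^2 + 3*t - 28)/(t*(t - 6))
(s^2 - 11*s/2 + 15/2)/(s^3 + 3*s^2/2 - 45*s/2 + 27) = (2*s - 5)/(2*s^2 + 9*s - 18)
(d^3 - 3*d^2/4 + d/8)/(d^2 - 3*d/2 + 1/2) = d*(4*d - 1)/(4*(d - 1))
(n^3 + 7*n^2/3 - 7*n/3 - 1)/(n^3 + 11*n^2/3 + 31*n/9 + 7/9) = 3*(n^2 + 2*n - 3)/(3*n^2 + 10*n + 7)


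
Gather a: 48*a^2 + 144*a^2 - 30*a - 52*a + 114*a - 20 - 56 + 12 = 192*a^2 + 32*a - 64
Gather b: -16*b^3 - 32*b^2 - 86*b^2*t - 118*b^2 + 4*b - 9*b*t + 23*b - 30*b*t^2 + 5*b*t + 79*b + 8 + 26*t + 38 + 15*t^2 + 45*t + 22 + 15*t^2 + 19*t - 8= -16*b^3 + b^2*(-86*t - 150) + b*(-30*t^2 - 4*t + 106) + 30*t^2 + 90*t + 60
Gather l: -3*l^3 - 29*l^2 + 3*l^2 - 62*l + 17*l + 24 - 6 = -3*l^3 - 26*l^2 - 45*l + 18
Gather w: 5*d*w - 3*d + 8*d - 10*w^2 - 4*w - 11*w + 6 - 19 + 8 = 5*d - 10*w^2 + w*(5*d - 15) - 5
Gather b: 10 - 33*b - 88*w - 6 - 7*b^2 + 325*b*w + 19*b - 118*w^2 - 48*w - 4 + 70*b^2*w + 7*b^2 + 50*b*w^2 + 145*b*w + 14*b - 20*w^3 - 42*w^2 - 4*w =70*b^2*w + b*(50*w^2 + 470*w) - 20*w^3 - 160*w^2 - 140*w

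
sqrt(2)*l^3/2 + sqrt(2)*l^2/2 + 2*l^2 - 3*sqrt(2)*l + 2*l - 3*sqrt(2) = (l - sqrt(2))*(l + 3*sqrt(2))*(sqrt(2)*l/2 + sqrt(2)/2)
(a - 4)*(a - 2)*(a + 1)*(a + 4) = a^4 - a^3 - 18*a^2 + 16*a + 32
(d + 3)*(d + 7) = d^2 + 10*d + 21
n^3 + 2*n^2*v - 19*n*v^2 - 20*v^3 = (n - 4*v)*(n + v)*(n + 5*v)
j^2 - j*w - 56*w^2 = (j - 8*w)*(j + 7*w)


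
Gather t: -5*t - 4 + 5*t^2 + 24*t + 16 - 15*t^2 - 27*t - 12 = -10*t^2 - 8*t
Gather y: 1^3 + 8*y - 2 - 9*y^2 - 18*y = -9*y^2 - 10*y - 1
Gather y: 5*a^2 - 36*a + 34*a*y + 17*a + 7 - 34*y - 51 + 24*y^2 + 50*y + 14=5*a^2 - 19*a + 24*y^2 + y*(34*a + 16) - 30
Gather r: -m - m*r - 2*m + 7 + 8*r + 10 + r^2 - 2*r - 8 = -3*m + r^2 + r*(6 - m) + 9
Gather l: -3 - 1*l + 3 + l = 0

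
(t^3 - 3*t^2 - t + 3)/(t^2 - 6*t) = (t^3 - 3*t^2 - t + 3)/(t*(t - 6))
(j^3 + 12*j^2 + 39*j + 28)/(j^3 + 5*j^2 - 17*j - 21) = (j + 4)/(j - 3)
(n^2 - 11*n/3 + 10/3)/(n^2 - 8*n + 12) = (n - 5/3)/(n - 6)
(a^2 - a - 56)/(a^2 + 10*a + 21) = (a - 8)/(a + 3)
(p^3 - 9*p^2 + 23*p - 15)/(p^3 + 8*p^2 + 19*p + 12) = (p^3 - 9*p^2 + 23*p - 15)/(p^3 + 8*p^2 + 19*p + 12)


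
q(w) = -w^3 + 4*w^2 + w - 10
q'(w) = -3*w^2 + 8*w + 1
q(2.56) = 2.00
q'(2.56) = 1.82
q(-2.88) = 44.19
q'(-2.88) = -46.92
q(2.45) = 1.75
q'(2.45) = 2.59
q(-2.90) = 45.13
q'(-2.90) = -47.43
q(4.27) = -10.65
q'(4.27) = -19.54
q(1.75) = -1.36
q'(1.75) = 5.81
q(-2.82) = 41.42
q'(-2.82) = -45.42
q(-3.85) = 102.51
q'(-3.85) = -74.27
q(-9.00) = 1034.00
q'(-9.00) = -314.00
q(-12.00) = 2282.00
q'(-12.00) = -527.00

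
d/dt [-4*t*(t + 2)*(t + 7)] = -12*t^2 - 72*t - 56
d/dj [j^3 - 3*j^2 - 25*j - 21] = 3*j^2 - 6*j - 25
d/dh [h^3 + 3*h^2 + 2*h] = 3*h^2 + 6*h + 2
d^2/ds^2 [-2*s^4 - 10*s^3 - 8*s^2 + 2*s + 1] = -24*s^2 - 60*s - 16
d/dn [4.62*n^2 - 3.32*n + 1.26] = 9.24*n - 3.32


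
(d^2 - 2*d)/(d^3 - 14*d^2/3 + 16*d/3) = 3/(3*d - 8)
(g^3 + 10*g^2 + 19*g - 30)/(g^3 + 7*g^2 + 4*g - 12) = (g + 5)/(g + 2)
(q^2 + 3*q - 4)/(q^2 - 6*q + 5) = (q + 4)/(q - 5)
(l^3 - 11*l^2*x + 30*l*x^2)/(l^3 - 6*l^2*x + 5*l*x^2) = (-l + 6*x)/(-l + x)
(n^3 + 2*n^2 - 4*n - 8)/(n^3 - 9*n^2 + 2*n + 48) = (n^2 - 4)/(n^2 - 11*n + 24)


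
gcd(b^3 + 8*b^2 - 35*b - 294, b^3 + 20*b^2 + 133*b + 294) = b^2 + 14*b + 49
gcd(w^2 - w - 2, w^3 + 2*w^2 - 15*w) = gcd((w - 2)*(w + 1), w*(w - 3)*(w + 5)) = 1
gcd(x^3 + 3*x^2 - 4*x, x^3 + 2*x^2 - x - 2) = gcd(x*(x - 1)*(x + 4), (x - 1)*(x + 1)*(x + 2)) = x - 1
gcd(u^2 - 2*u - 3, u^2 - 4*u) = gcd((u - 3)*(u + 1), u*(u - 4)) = 1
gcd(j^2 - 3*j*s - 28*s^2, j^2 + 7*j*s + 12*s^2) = j + 4*s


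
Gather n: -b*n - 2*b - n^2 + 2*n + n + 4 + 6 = -2*b - n^2 + n*(3 - b) + 10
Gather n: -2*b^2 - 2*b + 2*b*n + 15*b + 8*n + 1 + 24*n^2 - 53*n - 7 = -2*b^2 + 13*b + 24*n^2 + n*(2*b - 45) - 6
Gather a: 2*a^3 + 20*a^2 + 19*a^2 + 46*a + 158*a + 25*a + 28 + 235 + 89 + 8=2*a^3 + 39*a^2 + 229*a + 360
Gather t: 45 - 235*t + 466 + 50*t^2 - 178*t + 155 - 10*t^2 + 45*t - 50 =40*t^2 - 368*t + 616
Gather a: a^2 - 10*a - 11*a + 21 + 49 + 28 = a^2 - 21*a + 98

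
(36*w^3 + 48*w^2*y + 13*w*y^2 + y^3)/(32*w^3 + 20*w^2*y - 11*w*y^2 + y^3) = (36*w^2 + 12*w*y + y^2)/(32*w^2 - 12*w*y + y^2)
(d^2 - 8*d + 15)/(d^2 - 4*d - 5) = (d - 3)/(d + 1)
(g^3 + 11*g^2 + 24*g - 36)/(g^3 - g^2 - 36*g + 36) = (g + 6)/(g - 6)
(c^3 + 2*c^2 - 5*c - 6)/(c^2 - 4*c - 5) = (c^2 + c - 6)/(c - 5)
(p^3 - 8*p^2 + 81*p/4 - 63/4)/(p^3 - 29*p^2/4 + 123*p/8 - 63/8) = 2*(2*p - 3)/(4*p - 3)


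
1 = 1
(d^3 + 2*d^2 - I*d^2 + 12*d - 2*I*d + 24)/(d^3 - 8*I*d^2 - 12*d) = (d^3 + d^2*(2 - I) + 2*d*(6 - I) + 24)/(d*(d^2 - 8*I*d - 12))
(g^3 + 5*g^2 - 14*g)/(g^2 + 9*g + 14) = g*(g - 2)/(g + 2)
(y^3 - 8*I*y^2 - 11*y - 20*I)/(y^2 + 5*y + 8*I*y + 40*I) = (y^3 - 8*I*y^2 - 11*y - 20*I)/(y^2 + y*(5 + 8*I) + 40*I)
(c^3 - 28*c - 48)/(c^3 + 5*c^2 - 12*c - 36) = (c^2 - 2*c - 24)/(c^2 + 3*c - 18)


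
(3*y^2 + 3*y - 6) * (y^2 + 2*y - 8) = 3*y^4 + 9*y^3 - 24*y^2 - 36*y + 48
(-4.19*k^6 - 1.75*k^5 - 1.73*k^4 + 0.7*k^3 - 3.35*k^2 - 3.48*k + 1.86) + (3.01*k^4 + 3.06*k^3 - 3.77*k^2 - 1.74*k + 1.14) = -4.19*k^6 - 1.75*k^5 + 1.28*k^4 + 3.76*k^3 - 7.12*k^2 - 5.22*k + 3.0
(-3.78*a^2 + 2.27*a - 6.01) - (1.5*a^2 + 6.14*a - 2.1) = -5.28*a^2 - 3.87*a - 3.91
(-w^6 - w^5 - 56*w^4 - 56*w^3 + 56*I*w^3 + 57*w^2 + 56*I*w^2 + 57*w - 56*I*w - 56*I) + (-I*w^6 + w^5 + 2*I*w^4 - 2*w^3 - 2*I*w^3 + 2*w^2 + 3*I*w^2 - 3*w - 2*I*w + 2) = -w^6 - I*w^6 - 56*w^4 + 2*I*w^4 - 58*w^3 + 54*I*w^3 + 59*w^2 + 59*I*w^2 + 54*w - 58*I*w + 2 - 56*I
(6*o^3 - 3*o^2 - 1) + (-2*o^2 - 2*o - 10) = 6*o^3 - 5*o^2 - 2*o - 11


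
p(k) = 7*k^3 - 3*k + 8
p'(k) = 21*k^2 - 3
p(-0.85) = 6.25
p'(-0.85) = 12.17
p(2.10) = 66.53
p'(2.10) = 89.61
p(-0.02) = 8.06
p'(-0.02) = -2.99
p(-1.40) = -7.01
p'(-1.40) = 38.16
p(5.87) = 1406.22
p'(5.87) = 720.59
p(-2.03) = -44.47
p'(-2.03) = 83.54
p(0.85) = 9.75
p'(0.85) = 12.17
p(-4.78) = -742.17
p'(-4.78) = 476.82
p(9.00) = 5084.00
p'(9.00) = 1698.00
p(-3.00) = -172.00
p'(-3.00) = 186.00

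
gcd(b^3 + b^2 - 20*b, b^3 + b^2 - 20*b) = b^3 + b^2 - 20*b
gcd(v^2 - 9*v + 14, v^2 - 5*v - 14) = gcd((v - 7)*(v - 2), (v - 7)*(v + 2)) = v - 7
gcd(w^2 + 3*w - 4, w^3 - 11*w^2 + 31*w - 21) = w - 1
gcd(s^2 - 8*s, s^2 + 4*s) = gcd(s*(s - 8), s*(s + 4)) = s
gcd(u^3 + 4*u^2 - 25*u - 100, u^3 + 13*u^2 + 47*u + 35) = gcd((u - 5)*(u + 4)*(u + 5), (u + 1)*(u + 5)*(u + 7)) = u + 5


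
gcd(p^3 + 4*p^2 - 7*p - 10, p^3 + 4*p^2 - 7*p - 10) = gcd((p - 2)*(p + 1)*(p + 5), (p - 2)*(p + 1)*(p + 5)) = p^3 + 4*p^2 - 7*p - 10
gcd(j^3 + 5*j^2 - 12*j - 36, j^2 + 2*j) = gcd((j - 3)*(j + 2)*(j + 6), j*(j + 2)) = j + 2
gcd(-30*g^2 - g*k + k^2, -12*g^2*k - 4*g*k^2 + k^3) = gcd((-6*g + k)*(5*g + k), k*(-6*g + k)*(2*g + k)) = 6*g - k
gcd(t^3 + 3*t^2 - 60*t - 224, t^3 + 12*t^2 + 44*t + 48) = t + 4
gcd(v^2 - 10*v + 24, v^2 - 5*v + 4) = v - 4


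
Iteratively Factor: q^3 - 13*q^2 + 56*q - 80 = (q - 4)*(q^2 - 9*q + 20) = (q - 4)^2*(q - 5)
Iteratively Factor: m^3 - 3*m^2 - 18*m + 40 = (m + 4)*(m^2 - 7*m + 10) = (m - 2)*(m + 4)*(m - 5)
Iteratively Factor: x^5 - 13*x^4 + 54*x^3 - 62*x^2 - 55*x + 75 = (x + 1)*(x^4 - 14*x^3 + 68*x^2 - 130*x + 75) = (x - 5)*(x + 1)*(x^3 - 9*x^2 + 23*x - 15) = (x - 5)*(x - 1)*(x + 1)*(x^2 - 8*x + 15) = (x - 5)^2*(x - 1)*(x + 1)*(x - 3)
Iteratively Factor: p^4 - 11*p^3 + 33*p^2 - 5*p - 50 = (p + 1)*(p^3 - 12*p^2 + 45*p - 50) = (p - 2)*(p + 1)*(p^2 - 10*p + 25) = (p - 5)*(p - 2)*(p + 1)*(p - 5)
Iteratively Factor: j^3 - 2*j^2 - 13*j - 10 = (j + 2)*(j^2 - 4*j - 5) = (j - 5)*(j + 2)*(j + 1)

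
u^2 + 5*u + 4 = (u + 1)*(u + 4)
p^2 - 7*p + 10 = (p - 5)*(p - 2)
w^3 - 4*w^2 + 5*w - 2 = (w - 2)*(w - 1)^2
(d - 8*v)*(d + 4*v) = d^2 - 4*d*v - 32*v^2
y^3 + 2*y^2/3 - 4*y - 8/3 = (y - 2)*(y + 2/3)*(y + 2)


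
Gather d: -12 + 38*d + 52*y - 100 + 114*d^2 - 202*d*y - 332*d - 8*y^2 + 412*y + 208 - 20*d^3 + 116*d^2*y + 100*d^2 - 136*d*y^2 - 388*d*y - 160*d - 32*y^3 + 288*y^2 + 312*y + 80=-20*d^3 + d^2*(116*y + 214) + d*(-136*y^2 - 590*y - 454) - 32*y^3 + 280*y^2 + 776*y + 176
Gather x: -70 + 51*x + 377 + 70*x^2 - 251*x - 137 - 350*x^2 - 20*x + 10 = -280*x^2 - 220*x + 180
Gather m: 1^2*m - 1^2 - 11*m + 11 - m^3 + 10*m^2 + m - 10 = -m^3 + 10*m^2 - 9*m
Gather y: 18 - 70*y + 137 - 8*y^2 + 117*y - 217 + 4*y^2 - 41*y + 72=-4*y^2 + 6*y + 10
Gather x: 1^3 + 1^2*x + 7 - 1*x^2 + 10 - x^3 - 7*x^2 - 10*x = -x^3 - 8*x^2 - 9*x + 18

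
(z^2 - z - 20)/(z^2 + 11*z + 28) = (z - 5)/(z + 7)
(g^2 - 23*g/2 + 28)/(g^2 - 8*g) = (g - 7/2)/g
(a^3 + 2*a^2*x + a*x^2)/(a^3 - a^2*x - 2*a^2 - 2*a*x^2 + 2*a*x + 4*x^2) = a*(-a - x)/(-a^2 + 2*a*x + 2*a - 4*x)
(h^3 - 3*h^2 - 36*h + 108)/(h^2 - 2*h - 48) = (h^2 - 9*h + 18)/(h - 8)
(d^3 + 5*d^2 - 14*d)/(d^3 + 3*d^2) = (d^2 + 5*d - 14)/(d*(d + 3))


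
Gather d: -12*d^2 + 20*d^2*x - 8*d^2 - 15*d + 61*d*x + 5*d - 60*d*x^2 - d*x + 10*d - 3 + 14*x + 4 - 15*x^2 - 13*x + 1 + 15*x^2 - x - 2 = d^2*(20*x - 20) + d*(-60*x^2 + 60*x)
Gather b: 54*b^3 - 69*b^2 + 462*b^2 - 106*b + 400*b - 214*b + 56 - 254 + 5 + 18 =54*b^3 + 393*b^2 + 80*b - 175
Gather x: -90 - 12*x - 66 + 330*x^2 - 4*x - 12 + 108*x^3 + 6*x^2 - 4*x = 108*x^3 + 336*x^2 - 20*x - 168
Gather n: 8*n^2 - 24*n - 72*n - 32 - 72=8*n^2 - 96*n - 104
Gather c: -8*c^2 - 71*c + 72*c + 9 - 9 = -8*c^2 + c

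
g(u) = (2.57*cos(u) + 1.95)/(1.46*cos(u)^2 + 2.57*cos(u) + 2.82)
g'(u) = (2.92*sin(u)*cos(u) + 2.57*sin(u))*(2.57*cos(u) + 1.95)/(1.46*cos(u)^2 + 2.57*cos(u) + 2.82)^2 - 2.57*sin(u)/(1.46*cos(u)^2 + 2.57*cos(u) + 2.82) = (3.7522*cos(u)^2 + 5.694*cos(u) - 2.2359)*sin(u)/(2.1316*cos(u)^4 + 7.5044*cos(u)^3 + 14.8393*cos(u)^2 + 14.4948*cos(u) + 7.9524)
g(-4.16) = 0.32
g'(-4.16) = -1.02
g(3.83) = -0.02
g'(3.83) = 0.96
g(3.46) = -0.29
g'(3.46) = 0.46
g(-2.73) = -0.24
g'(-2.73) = 0.60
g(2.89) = -0.32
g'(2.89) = -0.36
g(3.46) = -0.29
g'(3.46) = 0.46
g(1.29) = 0.73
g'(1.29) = -0.03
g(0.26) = 0.66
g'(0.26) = 0.04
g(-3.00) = -0.35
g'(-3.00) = 0.20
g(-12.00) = 0.68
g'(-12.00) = 0.08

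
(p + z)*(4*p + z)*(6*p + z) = 24*p^3 + 34*p^2*z + 11*p*z^2 + z^3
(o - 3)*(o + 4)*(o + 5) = o^3 + 6*o^2 - 7*o - 60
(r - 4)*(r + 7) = r^2 + 3*r - 28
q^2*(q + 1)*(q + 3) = q^4 + 4*q^3 + 3*q^2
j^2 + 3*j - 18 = (j - 3)*(j + 6)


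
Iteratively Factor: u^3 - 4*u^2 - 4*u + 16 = (u - 4)*(u^2 - 4) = (u - 4)*(u + 2)*(u - 2)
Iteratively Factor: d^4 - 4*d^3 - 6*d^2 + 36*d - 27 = (d - 3)*(d^3 - d^2 - 9*d + 9) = (d - 3)*(d - 1)*(d^2 - 9) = (d - 3)^2*(d - 1)*(d + 3)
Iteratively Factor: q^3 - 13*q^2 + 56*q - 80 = (q - 5)*(q^2 - 8*q + 16) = (q - 5)*(q - 4)*(q - 4)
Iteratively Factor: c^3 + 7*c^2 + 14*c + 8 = (c + 1)*(c^2 + 6*c + 8) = (c + 1)*(c + 4)*(c + 2)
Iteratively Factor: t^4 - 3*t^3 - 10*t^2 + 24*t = (t - 4)*(t^3 + t^2 - 6*t) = (t - 4)*(t - 2)*(t^2 + 3*t) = (t - 4)*(t - 2)*(t + 3)*(t)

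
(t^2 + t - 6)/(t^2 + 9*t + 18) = (t - 2)/(t + 6)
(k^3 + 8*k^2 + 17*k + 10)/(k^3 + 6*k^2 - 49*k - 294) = (k^3 + 8*k^2 + 17*k + 10)/(k^3 + 6*k^2 - 49*k - 294)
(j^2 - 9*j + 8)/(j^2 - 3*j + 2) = (j - 8)/(j - 2)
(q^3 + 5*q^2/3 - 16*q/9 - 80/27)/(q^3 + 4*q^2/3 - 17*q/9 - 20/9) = (q + 4/3)/(q + 1)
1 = 1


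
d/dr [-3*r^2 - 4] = -6*r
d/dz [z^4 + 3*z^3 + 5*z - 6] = 4*z^3 + 9*z^2 + 5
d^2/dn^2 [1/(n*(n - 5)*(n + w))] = 2*(n^2*(n - 5)^2 + n^2*(n - 5)*(n + w) + n^2*(n + w)^2 + n*(n - 5)^2*(n + w) + n*(n - 5)*(n + w)^2 + (n - 5)^2*(n + w)^2)/(n^3*(n - 5)^3*(n + w)^3)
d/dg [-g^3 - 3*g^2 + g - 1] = -3*g^2 - 6*g + 1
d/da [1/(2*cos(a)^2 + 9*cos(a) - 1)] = (4*cos(a) + 9)*sin(a)/(9*cos(a) + cos(2*a))^2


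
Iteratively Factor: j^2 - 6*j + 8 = (j - 4)*(j - 2)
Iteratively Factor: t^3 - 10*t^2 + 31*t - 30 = (t - 3)*(t^2 - 7*t + 10) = (t - 3)*(t - 2)*(t - 5)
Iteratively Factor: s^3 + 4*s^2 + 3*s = (s + 1)*(s^2 + 3*s) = s*(s + 1)*(s + 3)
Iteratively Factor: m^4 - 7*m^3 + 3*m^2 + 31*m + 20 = (m - 5)*(m^3 - 2*m^2 - 7*m - 4) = (m - 5)*(m + 1)*(m^2 - 3*m - 4) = (m - 5)*(m - 4)*(m + 1)*(m + 1)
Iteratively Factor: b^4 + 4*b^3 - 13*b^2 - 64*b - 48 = (b + 1)*(b^3 + 3*b^2 - 16*b - 48) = (b - 4)*(b + 1)*(b^2 + 7*b + 12) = (b - 4)*(b + 1)*(b + 4)*(b + 3)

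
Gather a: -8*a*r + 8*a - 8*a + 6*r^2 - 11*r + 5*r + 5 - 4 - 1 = -8*a*r + 6*r^2 - 6*r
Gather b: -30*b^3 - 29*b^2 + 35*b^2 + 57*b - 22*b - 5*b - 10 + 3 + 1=-30*b^3 + 6*b^2 + 30*b - 6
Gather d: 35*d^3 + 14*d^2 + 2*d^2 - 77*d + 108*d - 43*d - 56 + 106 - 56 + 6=35*d^3 + 16*d^2 - 12*d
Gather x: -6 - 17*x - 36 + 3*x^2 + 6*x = 3*x^2 - 11*x - 42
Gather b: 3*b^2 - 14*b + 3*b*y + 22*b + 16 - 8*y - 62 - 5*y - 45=3*b^2 + b*(3*y + 8) - 13*y - 91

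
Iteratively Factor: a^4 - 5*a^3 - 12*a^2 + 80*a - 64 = (a + 4)*(a^3 - 9*a^2 + 24*a - 16) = (a - 1)*(a + 4)*(a^2 - 8*a + 16) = (a - 4)*(a - 1)*(a + 4)*(a - 4)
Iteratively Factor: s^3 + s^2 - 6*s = (s)*(s^2 + s - 6) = s*(s + 3)*(s - 2)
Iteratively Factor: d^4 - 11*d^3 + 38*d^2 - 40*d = (d - 4)*(d^3 - 7*d^2 + 10*d) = d*(d - 4)*(d^2 - 7*d + 10) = d*(d - 5)*(d - 4)*(d - 2)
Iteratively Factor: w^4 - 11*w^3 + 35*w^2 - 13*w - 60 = (w - 3)*(w^3 - 8*w^2 + 11*w + 20) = (w - 5)*(w - 3)*(w^2 - 3*w - 4) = (w - 5)*(w - 3)*(w + 1)*(w - 4)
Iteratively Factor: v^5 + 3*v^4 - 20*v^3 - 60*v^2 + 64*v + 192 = (v - 2)*(v^4 + 5*v^3 - 10*v^2 - 80*v - 96) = (v - 2)*(v + 4)*(v^3 + v^2 - 14*v - 24) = (v - 2)*(v + 2)*(v + 4)*(v^2 - v - 12) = (v - 4)*(v - 2)*(v + 2)*(v + 4)*(v + 3)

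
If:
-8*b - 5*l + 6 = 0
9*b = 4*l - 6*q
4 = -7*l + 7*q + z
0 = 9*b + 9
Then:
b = -1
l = 14/5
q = 101/30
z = 1/30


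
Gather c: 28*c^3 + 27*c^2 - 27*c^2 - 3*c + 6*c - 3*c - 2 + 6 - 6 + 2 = 28*c^3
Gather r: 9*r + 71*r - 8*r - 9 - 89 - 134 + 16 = 72*r - 216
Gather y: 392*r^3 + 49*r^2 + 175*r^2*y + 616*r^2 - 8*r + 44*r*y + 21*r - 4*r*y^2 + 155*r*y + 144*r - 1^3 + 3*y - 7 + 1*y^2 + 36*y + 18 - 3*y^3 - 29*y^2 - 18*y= 392*r^3 + 665*r^2 + 157*r - 3*y^3 + y^2*(-4*r - 28) + y*(175*r^2 + 199*r + 21) + 10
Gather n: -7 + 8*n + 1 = 8*n - 6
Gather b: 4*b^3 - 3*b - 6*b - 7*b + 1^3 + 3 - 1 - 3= 4*b^3 - 16*b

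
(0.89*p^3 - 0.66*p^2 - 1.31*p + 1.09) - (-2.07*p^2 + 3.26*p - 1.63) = 0.89*p^3 + 1.41*p^2 - 4.57*p + 2.72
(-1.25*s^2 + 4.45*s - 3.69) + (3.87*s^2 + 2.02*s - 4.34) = 2.62*s^2 + 6.47*s - 8.03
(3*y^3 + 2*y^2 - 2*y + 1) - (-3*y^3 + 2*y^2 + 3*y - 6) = 6*y^3 - 5*y + 7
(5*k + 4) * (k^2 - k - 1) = 5*k^3 - k^2 - 9*k - 4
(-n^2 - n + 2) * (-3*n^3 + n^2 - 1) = 3*n^5 + 2*n^4 - 7*n^3 + 3*n^2 + n - 2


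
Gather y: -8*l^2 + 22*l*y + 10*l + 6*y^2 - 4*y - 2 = -8*l^2 + 10*l + 6*y^2 + y*(22*l - 4) - 2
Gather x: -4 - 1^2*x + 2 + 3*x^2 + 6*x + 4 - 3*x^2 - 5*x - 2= 0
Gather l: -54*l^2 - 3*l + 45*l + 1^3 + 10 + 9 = -54*l^2 + 42*l + 20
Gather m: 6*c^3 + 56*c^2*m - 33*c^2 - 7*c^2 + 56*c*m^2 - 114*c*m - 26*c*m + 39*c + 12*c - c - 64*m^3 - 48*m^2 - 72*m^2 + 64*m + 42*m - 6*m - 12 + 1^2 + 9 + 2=6*c^3 - 40*c^2 + 50*c - 64*m^3 + m^2*(56*c - 120) + m*(56*c^2 - 140*c + 100)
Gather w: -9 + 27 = 18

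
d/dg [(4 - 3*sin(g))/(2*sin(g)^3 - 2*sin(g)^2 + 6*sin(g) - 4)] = (6*sin(g)^3 - 15*sin(g)^2 + 8*sin(g) - 6)*cos(g)/(2*(sin(g)^3 - sin(g)^2 + 3*sin(g) - 2)^2)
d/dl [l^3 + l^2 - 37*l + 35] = 3*l^2 + 2*l - 37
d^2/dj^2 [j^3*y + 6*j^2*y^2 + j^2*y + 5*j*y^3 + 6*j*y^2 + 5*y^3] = 2*y*(3*j + 6*y + 1)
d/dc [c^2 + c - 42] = 2*c + 1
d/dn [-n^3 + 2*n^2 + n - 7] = -3*n^2 + 4*n + 1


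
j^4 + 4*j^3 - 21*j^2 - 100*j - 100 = (j - 5)*(j + 2)^2*(j + 5)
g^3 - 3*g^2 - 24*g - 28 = (g - 7)*(g + 2)^2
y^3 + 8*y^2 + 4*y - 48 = (y - 2)*(y + 4)*(y + 6)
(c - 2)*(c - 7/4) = c^2 - 15*c/4 + 7/2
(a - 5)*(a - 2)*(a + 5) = a^3 - 2*a^2 - 25*a + 50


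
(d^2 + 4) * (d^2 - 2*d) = d^4 - 2*d^3 + 4*d^2 - 8*d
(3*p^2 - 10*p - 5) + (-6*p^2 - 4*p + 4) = -3*p^2 - 14*p - 1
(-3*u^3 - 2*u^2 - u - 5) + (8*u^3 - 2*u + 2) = 5*u^3 - 2*u^2 - 3*u - 3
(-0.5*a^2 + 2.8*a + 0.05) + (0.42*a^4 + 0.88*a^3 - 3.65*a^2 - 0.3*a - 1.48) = 0.42*a^4 + 0.88*a^3 - 4.15*a^2 + 2.5*a - 1.43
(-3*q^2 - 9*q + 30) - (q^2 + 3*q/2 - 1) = -4*q^2 - 21*q/2 + 31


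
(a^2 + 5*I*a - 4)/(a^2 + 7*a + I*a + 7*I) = (a + 4*I)/(a + 7)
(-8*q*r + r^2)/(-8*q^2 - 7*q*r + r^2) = r/(q + r)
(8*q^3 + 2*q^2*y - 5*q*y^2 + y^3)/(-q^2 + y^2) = (8*q^2 - 6*q*y + y^2)/(-q + y)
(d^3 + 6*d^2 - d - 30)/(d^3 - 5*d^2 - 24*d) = (d^2 + 3*d - 10)/(d*(d - 8))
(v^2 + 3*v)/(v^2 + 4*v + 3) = v/(v + 1)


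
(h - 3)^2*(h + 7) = h^3 + h^2 - 33*h + 63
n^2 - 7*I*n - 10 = (n - 5*I)*(n - 2*I)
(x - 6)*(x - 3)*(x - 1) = x^3 - 10*x^2 + 27*x - 18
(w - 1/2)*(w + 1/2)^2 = w^3 + w^2/2 - w/4 - 1/8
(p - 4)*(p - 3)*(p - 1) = p^3 - 8*p^2 + 19*p - 12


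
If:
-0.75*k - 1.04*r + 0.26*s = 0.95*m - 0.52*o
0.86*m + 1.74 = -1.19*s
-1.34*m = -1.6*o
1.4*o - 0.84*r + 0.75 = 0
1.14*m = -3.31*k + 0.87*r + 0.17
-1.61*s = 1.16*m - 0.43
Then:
No Solution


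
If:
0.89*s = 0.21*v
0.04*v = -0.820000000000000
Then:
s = -4.84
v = -20.50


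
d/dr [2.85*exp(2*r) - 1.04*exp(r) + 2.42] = (5.7*exp(r) - 1.04)*exp(r)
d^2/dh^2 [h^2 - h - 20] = 2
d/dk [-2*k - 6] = -2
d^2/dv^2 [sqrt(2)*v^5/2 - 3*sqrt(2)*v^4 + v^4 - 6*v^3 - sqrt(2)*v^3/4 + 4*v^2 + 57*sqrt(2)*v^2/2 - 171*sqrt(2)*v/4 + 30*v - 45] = 10*sqrt(2)*v^3 - 36*sqrt(2)*v^2 + 12*v^2 - 36*v - 3*sqrt(2)*v/2 + 8 + 57*sqrt(2)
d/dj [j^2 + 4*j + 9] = 2*j + 4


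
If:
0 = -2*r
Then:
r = 0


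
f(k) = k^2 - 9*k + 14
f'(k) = 2*k - 9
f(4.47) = -6.25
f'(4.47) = -0.06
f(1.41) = 3.30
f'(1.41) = -6.18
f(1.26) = 4.25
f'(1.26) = -6.48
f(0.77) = 7.66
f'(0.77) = -7.46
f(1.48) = 2.87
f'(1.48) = -6.04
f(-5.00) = 84.00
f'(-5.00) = -19.00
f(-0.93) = 23.23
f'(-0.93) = -10.86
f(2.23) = -1.10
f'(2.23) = -4.54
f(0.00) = 14.00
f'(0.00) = -9.00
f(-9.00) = 176.00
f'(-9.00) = -27.00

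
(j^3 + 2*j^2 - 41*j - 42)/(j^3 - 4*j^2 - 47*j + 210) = (j + 1)/(j - 5)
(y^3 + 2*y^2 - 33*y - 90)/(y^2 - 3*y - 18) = y + 5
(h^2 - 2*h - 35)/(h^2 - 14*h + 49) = (h + 5)/(h - 7)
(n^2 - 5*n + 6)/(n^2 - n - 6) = (n - 2)/(n + 2)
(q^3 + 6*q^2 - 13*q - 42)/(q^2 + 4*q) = (q^3 + 6*q^2 - 13*q - 42)/(q*(q + 4))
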